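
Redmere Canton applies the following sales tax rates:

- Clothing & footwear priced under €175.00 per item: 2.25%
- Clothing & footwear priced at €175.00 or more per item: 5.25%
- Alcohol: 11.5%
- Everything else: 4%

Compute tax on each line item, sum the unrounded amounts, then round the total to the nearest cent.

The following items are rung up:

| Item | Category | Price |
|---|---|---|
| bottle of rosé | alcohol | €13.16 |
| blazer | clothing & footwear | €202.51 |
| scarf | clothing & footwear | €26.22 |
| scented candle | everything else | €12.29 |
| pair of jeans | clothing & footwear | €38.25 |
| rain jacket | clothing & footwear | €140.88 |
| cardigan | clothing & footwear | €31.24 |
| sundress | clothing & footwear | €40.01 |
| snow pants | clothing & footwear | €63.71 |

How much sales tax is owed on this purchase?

Bottle of rosé €13.16: alcohol → 11.5% → €1.5134
Blazer €202.51: clothing & footwear, €175.00 or more → 5.25% → €10.631775
Scarf €26.22: clothing & footwear, under €175.00 → 2.25% → €0.58995
Scented candle €12.29: everything else → 4% → €0.4916
Pair of jeans €38.25: clothing & footwear, under €175.00 → 2.25% → €0.860625
Rain jacket €140.88: clothing & footwear, under €175.00 → 2.25% → €3.1698
Cardigan €31.24: clothing & footwear, under €175.00 → 2.25% → €0.7029
Sundress €40.01: clothing & footwear, under €175.00 → 2.25% → €0.900225
Snow pants €63.71: clothing & footwear, under €175.00 → 2.25% → €1.433475
Unrounded tax sum = €20.29375 → €20.29

€20.29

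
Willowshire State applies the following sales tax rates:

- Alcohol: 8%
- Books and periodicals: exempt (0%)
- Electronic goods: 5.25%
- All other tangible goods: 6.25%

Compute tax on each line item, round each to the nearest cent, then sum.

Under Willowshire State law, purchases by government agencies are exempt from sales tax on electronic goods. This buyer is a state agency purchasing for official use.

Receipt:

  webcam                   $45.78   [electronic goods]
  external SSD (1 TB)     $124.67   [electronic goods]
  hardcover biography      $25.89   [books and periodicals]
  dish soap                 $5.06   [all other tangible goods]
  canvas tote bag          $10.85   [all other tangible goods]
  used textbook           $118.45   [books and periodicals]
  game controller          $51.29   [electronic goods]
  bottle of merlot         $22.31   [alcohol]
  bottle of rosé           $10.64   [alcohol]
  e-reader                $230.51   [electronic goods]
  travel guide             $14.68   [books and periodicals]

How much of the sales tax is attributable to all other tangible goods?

Dish soap $5.06: all other tangible goods → 6.25% → $0.32
Canvas tote bag $10.85: all other tangible goods → 6.25% → $0.68
Tax on all other tangible goods = $0.32 + $0.68 = $1.00

$1.00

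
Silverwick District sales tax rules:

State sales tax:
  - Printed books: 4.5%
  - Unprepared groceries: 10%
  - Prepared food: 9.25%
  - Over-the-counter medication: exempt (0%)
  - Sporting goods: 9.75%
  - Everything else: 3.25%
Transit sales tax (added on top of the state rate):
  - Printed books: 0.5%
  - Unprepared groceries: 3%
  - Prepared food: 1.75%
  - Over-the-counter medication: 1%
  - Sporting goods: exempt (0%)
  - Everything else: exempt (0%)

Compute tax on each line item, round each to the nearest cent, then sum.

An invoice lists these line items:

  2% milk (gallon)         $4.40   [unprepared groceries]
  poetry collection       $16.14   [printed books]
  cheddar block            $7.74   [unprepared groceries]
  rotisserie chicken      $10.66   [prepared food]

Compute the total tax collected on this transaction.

2% milk (gallon) $4.40: unprepared groceries → 10% + 3% transit = 13% → $0.57
Poetry collection $16.14: printed books → 4.5% + 0.5% transit = 5% → $0.81
Cheddar block $7.74: unprepared groceries → 10% + 3% transit = 13% → $1.01
Rotisserie chicken $10.66: prepared food → 9.25% + 1.75% transit = 11% → $1.17
Total tax = $0.57 + $0.81 + $1.01 + $1.17 = $3.56

$3.56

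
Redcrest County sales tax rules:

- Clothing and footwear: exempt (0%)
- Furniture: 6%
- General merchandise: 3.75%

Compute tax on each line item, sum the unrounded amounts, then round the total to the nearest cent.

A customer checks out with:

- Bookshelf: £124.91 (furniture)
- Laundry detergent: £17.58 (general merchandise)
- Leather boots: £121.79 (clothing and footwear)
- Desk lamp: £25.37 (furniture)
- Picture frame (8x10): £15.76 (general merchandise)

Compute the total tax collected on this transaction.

Bookshelf £124.91: furniture → 6% → £7.4946
Laundry detergent £17.58: general merchandise → 3.75% → £0.65925
Leather boots £121.79: clothing and footwear → 0% → £0.00
Desk lamp £25.37: furniture → 6% → £1.5222
Picture frame (8x10) £15.76: general merchandise → 3.75% → £0.591
Unrounded tax sum = £10.26705 → £10.27

£10.27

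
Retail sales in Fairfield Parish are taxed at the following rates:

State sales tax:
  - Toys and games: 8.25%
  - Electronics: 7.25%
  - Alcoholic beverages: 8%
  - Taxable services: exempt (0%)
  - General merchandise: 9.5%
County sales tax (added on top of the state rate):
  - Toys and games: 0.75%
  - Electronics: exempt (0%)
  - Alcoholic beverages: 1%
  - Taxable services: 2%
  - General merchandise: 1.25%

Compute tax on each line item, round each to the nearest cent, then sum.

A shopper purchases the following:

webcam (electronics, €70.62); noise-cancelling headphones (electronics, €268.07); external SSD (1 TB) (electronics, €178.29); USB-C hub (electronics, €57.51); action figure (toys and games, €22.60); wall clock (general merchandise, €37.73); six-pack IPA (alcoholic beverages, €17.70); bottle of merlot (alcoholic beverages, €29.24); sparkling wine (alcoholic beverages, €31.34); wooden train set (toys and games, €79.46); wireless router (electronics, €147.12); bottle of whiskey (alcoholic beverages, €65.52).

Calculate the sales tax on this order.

Webcam €70.62: electronics → 7.25% + 0% county = 7.25% → €5.12
Noise-cancelling headphones €268.07: electronics → 7.25% + 0% county = 7.25% → €19.44
External SSD (1 TB) €178.29: electronics → 7.25% + 0% county = 7.25% → €12.93
USB-C hub €57.51: electronics → 7.25% + 0% county = 7.25% → €4.17
Action figure €22.60: toys and games → 8.25% + 0.75% county = 9% → €2.03
Wall clock €37.73: general merchandise → 9.5% + 1.25% county = 10.75% → €4.06
Six-pack IPA €17.70: alcoholic beverages → 8% + 1% county = 9% → €1.59
Bottle of merlot €29.24: alcoholic beverages → 8% + 1% county = 9% → €2.63
Sparkling wine €31.34: alcoholic beverages → 8% + 1% county = 9% → €2.82
Wooden train set €79.46: toys and games → 8.25% + 0.75% county = 9% → €7.15
Wireless router €147.12: electronics → 7.25% + 0% county = 7.25% → €10.67
Bottle of whiskey €65.52: alcoholic beverages → 8% + 1% county = 9% → €5.90
Total tax = €5.12 + €19.44 + €12.93 + €4.17 + €2.03 + €4.06 + €1.59 + €2.63 + €2.82 + €7.15 + €10.67 + €5.90 = €78.51

€78.51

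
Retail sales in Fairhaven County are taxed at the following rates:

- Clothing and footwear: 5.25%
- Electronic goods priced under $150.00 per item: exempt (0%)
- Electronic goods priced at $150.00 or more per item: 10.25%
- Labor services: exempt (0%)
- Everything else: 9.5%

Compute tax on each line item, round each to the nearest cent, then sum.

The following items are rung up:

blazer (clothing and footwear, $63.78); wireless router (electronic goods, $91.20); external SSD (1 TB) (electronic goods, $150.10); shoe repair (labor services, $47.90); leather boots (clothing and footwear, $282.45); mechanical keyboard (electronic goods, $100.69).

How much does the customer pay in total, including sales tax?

Blazer $63.78: clothing and footwear → 5.25% → $3.35
Wireless router $91.20: electronic goods, under $150.00 → 0% → $0.00
External SSD (1 TB) $150.10: electronic goods, $150.00 or more → 10.25% → $15.39
Shoe repair $47.90: labor services → 0% → $0.00
Leather boots $282.45: clothing and footwear → 5.25% → $14.83
Mechanical keyboard $100.69: electronic goods, under $150.00 → 0% → $0.00
Subtotal = $736.12; tax = $33.57; total due = $769.69

$769.69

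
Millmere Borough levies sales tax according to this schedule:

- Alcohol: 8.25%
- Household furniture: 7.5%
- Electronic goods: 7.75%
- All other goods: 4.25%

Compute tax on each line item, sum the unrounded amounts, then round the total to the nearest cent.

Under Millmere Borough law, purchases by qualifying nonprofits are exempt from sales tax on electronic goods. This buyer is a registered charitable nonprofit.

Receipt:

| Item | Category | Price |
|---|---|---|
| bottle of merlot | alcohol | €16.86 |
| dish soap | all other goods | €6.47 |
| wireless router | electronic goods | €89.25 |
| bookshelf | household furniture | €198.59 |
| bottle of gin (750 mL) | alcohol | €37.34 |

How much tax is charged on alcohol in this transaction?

€4.47

Bottle of merlot €16.86: alcohol → 8.25% → €1.39095
Bottle of gin (750 mL) €37.34: alcohol → 8.25% → €3.08055
Tax on alcohol: unrounded sum = €4.4715 → €4.47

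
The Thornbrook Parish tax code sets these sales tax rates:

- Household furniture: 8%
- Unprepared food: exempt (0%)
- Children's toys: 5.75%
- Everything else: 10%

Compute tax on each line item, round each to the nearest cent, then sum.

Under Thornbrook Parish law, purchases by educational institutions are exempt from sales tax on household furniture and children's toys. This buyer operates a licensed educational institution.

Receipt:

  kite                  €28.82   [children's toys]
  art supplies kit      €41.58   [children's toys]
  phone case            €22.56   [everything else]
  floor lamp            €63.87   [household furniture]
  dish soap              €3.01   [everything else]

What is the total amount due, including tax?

€162.40

Kite €28.82: children's toys, buyer-exempt → 0% → €0.00
Art supplies kit €41.58: children's toys, buyer-exempt → 0% → €0.00
Phone case €22.56: everything else → 10% → €2.26
Floor lamp €63.87: household furniture, buyer-exempt → 0% → €0.00
Dish soap €3.01: everything else → 10% → €0.30
Subtotal = €159.84; tax = €2.56; total due = €162.40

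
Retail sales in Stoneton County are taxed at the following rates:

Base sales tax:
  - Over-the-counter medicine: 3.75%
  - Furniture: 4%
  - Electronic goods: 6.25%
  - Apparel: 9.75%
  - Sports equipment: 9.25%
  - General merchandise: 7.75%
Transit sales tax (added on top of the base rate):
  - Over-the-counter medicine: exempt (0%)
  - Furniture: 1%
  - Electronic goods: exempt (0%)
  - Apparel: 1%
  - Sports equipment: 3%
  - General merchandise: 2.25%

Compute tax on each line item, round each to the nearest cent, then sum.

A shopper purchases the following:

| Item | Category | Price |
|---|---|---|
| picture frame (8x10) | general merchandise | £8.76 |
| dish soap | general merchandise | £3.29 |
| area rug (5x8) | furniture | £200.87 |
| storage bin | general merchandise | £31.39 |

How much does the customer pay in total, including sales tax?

£258.70

Picture frame (8x10) £8.76: general merchandise → 7.75% + 2.25% transit = 10% → £0.88
Dish soap £3.29: general merchandise → 7.75% + 2.25% transit = 10% → £0.33
Area rug (5x8) £200.87: furniture → 4% + 1% transit = 5% → £10.04
Storage bin £31.39: general merchandise → 7.75% + 2.25% transit = 10% → £3.14
Subtotal = £244.31; tax = £14.39; total due = £258.70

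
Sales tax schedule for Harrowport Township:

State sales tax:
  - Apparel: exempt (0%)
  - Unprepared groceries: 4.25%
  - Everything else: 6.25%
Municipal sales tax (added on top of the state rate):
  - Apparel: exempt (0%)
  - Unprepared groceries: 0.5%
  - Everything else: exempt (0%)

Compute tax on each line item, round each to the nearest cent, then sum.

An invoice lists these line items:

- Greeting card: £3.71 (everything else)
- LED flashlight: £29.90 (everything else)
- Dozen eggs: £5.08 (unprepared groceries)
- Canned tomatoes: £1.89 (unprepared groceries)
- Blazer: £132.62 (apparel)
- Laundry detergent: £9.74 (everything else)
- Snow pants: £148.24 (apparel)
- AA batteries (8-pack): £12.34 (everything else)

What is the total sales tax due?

£3.81

Greeting card £3.71: everything else → 6.25% + 0% municipal = 6.25% → £0.23
LED flashlight £29.90: everything else → 6.25% + 0% municipal = 6.25% → £1.87
Dozen eggs £5.08: unprepared groceries → 4.25% + 0.5% municipal = 4.75% → £0.24
Canned tomatoes £1.89: unprepared groceries → 4.25% + 0.5% municipal = 4.75% → £0.09
Blazer £132.62: apparel → 0% + 0% municipal = 0% → £0.00
Laundry detergent £9.74: everything else → 6.25% + 0% municipal = 6.25% → £0.61
Snow pants £148.24: apparel → 0% + 0% municipal = 0% → £0.00
AA batteries (8-pack) £12.34: everything else → 6.25% + 0% municipal = 6.25% → £0.77
Total tax = £0.23 + £1.87 + £0.24 + £0.09 + £0.61 + £0.77 = £3.81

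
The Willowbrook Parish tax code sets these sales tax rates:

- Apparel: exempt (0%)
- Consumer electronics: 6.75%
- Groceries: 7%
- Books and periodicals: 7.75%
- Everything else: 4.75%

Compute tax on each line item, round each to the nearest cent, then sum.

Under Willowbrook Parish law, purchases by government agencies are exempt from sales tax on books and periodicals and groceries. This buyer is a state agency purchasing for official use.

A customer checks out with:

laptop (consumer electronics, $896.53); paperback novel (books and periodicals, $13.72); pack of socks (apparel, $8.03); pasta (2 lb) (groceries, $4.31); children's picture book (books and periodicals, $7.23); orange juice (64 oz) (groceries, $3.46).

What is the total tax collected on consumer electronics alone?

Laptop $896.53: consumer electronics → 6.75% → $60.52
Tax on consumer electronics = $60.52

$60.52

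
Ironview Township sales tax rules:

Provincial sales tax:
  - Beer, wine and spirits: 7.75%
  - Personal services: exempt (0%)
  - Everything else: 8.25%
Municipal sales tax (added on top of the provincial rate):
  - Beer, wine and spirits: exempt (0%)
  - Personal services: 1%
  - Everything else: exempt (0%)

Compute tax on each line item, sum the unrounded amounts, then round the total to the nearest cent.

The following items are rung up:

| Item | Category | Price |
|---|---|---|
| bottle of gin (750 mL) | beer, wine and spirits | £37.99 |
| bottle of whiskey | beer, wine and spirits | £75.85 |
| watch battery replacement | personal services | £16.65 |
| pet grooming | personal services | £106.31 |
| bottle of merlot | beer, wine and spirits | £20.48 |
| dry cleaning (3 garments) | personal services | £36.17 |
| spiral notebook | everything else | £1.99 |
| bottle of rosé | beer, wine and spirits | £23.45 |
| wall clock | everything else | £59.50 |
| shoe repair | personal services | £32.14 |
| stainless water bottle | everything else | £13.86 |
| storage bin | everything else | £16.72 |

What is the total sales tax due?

£21.74

Bottle of gin (750 mL) £37.99: beer, wine and spirits → 7.75% + 0% municipal = 7.75% → £2.944225
Bottle of whiskey £75.85: beer, wine and spirits → 7.75% + 0% municipal = 7.75% → £5.878375
Watch battery replacement £16.65: personal services → 0% + 1% municipal = 1% → £0.1665
Pet grooming £106.31: personal services → 0% + 1% municipal = 1% → £1.0631
Bottle of merlot £20.48: beer, wine and spirits → 7.75% + 0% municipal = 7.75% → £1.5872
Dry cleaning (3 garments) £36.17: personal services → 0% + 1% municipal = 1% → £0.3617
Spiral notebook £1.99: everything else → 8.25% + 0% municipal = 8.25% → £0.164175
Bottle of rosé £23.45: beer, wine and spirits → 7.75% + 0% municipal = 7.75% → £1.817375
Wall clock £59.50: everything else → 8.25% + 0% municipal = 8.25% → £4.90875
Shoe repair £32.14: personal services → 0% + 1% municipal = 1% → £0.3214
Stainless water bottle £13.86: everything else → 8.25% + 0% municipal = 8.25% → £1.14345
Storage bin £16.72: everything else → 8.25% + 0% municipal = 8.25% → £1.3794
Unrounded tax sum = £21.73565 → £21.74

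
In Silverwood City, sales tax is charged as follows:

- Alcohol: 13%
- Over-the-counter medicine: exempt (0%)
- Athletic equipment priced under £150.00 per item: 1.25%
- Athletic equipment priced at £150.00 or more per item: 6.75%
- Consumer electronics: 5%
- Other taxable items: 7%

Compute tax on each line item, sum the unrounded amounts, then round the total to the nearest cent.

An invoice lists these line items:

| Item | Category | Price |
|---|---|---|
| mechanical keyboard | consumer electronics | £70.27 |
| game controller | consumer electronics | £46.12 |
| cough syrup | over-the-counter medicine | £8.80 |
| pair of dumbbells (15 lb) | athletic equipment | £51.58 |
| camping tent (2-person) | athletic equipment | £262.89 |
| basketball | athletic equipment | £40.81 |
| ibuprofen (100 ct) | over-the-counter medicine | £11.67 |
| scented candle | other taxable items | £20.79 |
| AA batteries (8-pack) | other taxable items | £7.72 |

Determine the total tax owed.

Mechanical keyboard £70.27: consumer electronics → 5% → £3.5135
Game controller £46.12: consumer electronics → 5% → £2.306
Cough syrup £8.80: over-the-counter medicine → 0% → £0.00
Pair of dumbbells (15 lb) £51.58: athletic equipment, under £150.00 → 1.25% → £0.64475
Camping tent (2-person) £262.89: athletic equipment, £150.00 or more → 6.75% → £17.745075
Basketball £40.81: athletic equipment, under £150.00 → 1.25% → £0.510125
Ibuprofen (100 ct) £11.67: over-the-counter medicine → 0% → £0.00
Scented candle £20.79: other taxable items → 7% → £1.4553
AA batteries (8-pack) £7.72: other taxable items → 7% → £0.5404
Unrounded tax sum = £26.71515 → £26.72

£26.72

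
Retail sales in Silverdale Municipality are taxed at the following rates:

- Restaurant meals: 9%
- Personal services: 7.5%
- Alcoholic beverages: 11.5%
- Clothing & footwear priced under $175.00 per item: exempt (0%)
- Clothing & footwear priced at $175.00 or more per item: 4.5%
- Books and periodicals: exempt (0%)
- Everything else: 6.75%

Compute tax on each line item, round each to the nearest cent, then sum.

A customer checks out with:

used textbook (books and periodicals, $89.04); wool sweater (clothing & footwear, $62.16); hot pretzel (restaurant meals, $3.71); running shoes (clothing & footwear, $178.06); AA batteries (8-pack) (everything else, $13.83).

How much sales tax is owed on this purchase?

$9.27

Used textbook $89.04: books and periodicals → 0% → $0.00
Wool sweater $62.16: clothing & footwear, under $175.00 → 0% → $0.00
Hot pretzel $3.71: restaurant meals → 9% → $0.33
Running shoes $178.06: clothing & footwear, $175.00 or more → 4.5% → $8.01
AA batteries (8-pack) $13.83: everything else → 6.75% → $0.93
Total tax = $0.33 + $8.01 + $0.93 = $9.27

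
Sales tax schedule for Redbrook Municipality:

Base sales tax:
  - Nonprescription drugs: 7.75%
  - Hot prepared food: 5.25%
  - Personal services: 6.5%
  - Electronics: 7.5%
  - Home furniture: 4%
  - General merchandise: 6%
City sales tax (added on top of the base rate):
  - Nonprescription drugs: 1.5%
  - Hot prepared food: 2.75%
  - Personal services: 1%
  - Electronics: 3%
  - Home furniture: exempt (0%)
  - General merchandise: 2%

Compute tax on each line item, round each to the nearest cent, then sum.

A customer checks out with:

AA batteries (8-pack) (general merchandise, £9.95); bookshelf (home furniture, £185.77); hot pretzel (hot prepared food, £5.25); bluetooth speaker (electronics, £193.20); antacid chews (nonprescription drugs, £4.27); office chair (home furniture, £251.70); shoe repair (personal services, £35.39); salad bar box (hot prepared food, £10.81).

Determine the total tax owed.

£42.91

AA batteries (8-pack) £9.95: general merchandise → 6% + 2% city = 8% → £0.80
Bookshelf £185.77: home furniture → 4% + 0% city = 4% → £7.43
Hot pretzel £5.25: hot prepared food → 5.25% + 2.75% city = 8% → £0.42
Bluetooth speaker £193.20: electronics → 7.5% + 3% city = 10.5% → £20.29
Antacid chews £4.27: nonprescription drugs → 7.75% + 1.5% city = 9.25% → £0.39
Office chair £251.70: home furniture → 4% + 0% city = 4% → £10.07
Shoe repair £35.39: personal services → 6.5% + 1% city = 7.5% → £2.65
Salad bar box £10.81: hot prepared food → 5.25% + 2.75% city = 8% → £0.86
Total tax = £0.80 + £7.43 + £0.42 + £20.29 + £0.39 + £10.07 + £2.65 + £0.86 = £42.91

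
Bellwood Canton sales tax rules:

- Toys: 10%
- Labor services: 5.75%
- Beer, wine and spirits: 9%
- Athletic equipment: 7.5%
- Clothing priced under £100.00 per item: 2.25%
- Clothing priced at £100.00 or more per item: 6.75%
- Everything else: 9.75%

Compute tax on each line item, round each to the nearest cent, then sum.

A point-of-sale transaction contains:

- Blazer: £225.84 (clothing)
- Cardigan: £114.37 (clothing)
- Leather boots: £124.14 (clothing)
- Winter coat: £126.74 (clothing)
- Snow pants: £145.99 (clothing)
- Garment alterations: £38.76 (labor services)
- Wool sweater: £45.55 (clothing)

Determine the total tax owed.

£52.99

Blazer £225.84: clothing, £100.00 or more → 6.75% → £15.24
Cardigan £114.37: clothing, £100.00 or more → 6.75% → £7.72
Leather boots £124.14: clothing, £100.00 or more → 6.75% → £8.38
Winter coat £126.74: clothing, £100.00 or more → 6.75% → £8.55
Snow pants £145.99: clothing, £100.00 or more → 6.75% → £9.85
Garment alterations £38.76: labor services → 5.75% → £2.23
Wool sweater £45.55: clothing, under £100.00 → 2.25% → £1.02
Total tax = £15.24 + £7.72 + £8.38 + £8.55 + £9.85 + £2.23 + £1.02 = £52.99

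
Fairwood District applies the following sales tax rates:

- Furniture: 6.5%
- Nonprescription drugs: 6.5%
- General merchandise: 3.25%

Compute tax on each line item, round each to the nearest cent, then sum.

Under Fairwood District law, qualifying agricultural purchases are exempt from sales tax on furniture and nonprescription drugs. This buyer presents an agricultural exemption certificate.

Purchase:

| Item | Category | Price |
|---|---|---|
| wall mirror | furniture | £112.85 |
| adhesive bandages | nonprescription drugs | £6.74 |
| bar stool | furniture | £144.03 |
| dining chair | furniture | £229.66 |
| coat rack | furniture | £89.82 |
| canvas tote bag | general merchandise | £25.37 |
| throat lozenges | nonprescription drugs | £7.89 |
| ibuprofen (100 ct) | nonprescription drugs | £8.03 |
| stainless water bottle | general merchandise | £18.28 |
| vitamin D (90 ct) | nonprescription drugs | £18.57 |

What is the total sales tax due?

Wall mirror £112.85: furniture, buyer-exempt → 0% → £0.00
Adhesive bandages £6.74: nonprescription drugs, buyer-exempt → 0% → £0.00
Bar stool £144.03: furniture, buyer-exempt → 0% → £0.00
Dining chair £229.66: furniture, buyer-exempt → 0% → £0.00
Coat rack £89.82: furniture, buyer-exempt → 0% → £0.00
Canvas tote bag £25.37: general merchandise → 3.25% → £0.82
Throat lozenges £7.89: nonprescription drugs, buyer-exempt → 0% → £0.00
Ibuprofen (100 ct) £8.03: nonprescription drugs, buyer-exempt → 0% → £0.00
Stainless water bottle £18.28: general merchandise → 3.25% → £0.59
Vitamin D (90 ct) £18.57: nonprescription drugs, buyer-exempt → 0% → £0.00
Total tax = £0.82 + £0.59 = £1.41

£1.41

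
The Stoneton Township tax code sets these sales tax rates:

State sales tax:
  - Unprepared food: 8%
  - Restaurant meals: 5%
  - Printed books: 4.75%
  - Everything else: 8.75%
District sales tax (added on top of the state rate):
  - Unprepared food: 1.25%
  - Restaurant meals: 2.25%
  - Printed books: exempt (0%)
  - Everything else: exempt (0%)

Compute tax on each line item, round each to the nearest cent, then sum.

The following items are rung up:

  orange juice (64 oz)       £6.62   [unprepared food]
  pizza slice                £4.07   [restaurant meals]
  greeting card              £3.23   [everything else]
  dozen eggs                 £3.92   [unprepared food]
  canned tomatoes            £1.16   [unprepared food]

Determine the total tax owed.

Orange juice (64 oz) £6.62: unprepared food → 8% + 1.25% district = 9.25% → £0.61
Pizza slice £4.07: restaurant meals → 5% + 2.25% district = 7.25% → £0.30
Greeting card £3.23: everything else → 8.75% + 0% district = 8.75% → £0.28
Dozen eggs £3.92: unprepared food → 8% + 1.25% district = 9.25% → £0.36
Canned tomatoes £1.16: unprepared food → 8% + 1.25% district = 9.25% → £0.11
Total tax = £0.61 + £0.30 + £0.28 + £0.36 + £0.11 = £1.66

£1.66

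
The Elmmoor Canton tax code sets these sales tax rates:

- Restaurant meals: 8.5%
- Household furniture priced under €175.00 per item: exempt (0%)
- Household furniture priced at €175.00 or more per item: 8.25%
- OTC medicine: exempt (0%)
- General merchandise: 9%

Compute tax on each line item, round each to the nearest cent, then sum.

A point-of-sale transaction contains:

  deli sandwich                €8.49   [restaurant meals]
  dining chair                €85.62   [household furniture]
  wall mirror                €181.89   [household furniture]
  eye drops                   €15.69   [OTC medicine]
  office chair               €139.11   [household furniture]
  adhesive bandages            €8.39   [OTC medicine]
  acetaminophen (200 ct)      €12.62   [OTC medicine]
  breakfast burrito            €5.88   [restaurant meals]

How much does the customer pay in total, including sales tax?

€473.92

Deli sandwich €8.49: restaurant meals → 8.5% → €0.72
Dining chair €85.62: household furniture, under €175.00 → 0% → €0.00
Wall mirror €181.89: household furniture, €175.00 or more → 8.25% → €15.01
Eye drops €15.69: OTC medicine → 0% → €0.00
Office chair €139.11: household furniture, under €175.00 → 0% → €0.00
Adhesive bandages €8.39: OTC medicine → 0% → €0.00
Acetaminophen (200 ct) €12.62: OTC medicine → 0% → €0.00
Breakfast burrito €5.88: restaurant meals → 8.5% → €0.50
Subtotal = €457.69; tax = €16.23; total due = €473.92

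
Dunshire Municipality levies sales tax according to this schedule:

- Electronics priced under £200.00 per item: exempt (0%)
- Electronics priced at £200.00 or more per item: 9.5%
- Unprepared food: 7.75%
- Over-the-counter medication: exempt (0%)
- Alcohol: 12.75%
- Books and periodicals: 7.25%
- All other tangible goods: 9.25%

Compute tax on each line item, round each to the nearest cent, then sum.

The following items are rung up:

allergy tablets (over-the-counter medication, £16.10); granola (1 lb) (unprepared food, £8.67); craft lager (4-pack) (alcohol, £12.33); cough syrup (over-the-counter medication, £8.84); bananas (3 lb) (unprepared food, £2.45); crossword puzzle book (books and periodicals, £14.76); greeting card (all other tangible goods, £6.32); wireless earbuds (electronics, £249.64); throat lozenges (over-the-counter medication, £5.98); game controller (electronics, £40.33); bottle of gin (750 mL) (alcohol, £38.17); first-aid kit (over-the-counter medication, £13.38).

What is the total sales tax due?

Allergy tablets £16.10: over-the-counter medication → 0% → £0.00
Granola (1 lb) £8.67: unprepared food → 7.75% → £0.67
Craft lager (4-pack) £12.33: alcohol → 12.75% → £1.57
Cough syrup £8.84: over-the-counter medication → 0% → £0.00
Bananas (3 lb) £2.45: unprepared food → 7.75% → £0.19
Crossword puzzle book £14.76: books and periodicals → 7.25% → £1.07
Greeting card £6.32: all other tangible goods → 9.25% → £0.58
Wireless earbuds £249.64: electronics, £200.00 or more → 9.5% → £23.72
Throat lozenges £5.98: over-the-counter medication → 0% → £0.00
Game controller £40.33: electronics, under £200.00 → 0% → £0.00
Bottle of gin (750 mL) £38.17: alcohol → 12.75% → £4.87
First-aid kit £13.38: over-the-counter medication → 0% → £0.00
Total tax = £0.67 + £1.57 + £0.19 + £1.07 + £0.58 + £23.72 + £4.87 = £32.67

£32.67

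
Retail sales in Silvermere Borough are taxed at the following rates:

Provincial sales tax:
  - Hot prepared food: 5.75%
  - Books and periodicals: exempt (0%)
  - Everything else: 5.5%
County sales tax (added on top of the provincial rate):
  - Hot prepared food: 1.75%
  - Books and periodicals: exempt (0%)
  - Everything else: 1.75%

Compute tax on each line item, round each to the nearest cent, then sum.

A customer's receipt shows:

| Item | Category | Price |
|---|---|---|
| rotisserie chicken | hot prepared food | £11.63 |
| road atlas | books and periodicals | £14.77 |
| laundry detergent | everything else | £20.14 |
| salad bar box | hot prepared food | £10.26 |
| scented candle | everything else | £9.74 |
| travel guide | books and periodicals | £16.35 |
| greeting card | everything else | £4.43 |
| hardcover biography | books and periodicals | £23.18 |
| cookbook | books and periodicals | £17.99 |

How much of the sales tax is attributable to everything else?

£2.49

Laundry detergent £20.14: everything else → 5.5% + 1.75% county = 7.25% → £1.46
Scented candle £9.74: everything else → 5.5% + 1.75% county = 7.25% → £0.71
Greeting card £4.43: everything else → 5.5% + 1.75% county = 7.25% → £0.32
Tax on everything else = £1.46 + £0.71 + £0.32 = £2.49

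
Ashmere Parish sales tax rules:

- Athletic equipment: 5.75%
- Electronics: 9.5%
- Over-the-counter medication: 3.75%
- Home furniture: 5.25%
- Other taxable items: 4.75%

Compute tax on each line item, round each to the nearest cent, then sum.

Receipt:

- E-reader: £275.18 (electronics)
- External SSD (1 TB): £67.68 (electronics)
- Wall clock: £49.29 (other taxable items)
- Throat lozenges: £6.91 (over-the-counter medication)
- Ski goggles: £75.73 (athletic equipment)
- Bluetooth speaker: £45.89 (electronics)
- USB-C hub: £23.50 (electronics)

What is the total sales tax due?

£46.11

E-reader £275.18: electronics → 9.5% → £26.14
External SSD (1 TB) £67.68: electronics → 9.5% → £6.43
Wall clock £49.29: other taxable items → 4.75% → £2.34
Throat lozenges £6.91: over-the-counter medication → 3.75% → £0.26
Ski goggles £75.73: athletic equipment → 5.75% → £4.35
Bluetooth speaker £45.89: electronics → 9.5% → £4.36
USB-C hub £23.50: electronics → 9.5% → £2.23
Total tax = £26.14 + £6.43 + £2.34 + £0.26 + £4.35 + £4.36 + £2.23 = £46.11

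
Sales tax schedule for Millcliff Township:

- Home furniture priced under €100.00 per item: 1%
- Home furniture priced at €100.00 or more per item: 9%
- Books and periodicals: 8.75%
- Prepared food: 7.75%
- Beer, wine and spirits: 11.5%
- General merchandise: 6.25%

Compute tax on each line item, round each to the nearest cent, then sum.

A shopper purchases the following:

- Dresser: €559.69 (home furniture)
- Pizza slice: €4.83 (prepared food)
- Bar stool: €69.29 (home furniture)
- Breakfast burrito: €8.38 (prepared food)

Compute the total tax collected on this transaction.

€52.08

Dresser €559.69: home furniture, €100.00 or more → 9% → €50.37
Pizza slice €4.83: prepared food → 7.75% → €0.37
Bar stool €69.29: home furniture, under €100.00 → 1% → €0.69
Breakfast burrito €8.38: prepared food → 7.75% → €0.65
Total tax = €50.37 + €0.37 + €0.69 + €0.65 = €52.08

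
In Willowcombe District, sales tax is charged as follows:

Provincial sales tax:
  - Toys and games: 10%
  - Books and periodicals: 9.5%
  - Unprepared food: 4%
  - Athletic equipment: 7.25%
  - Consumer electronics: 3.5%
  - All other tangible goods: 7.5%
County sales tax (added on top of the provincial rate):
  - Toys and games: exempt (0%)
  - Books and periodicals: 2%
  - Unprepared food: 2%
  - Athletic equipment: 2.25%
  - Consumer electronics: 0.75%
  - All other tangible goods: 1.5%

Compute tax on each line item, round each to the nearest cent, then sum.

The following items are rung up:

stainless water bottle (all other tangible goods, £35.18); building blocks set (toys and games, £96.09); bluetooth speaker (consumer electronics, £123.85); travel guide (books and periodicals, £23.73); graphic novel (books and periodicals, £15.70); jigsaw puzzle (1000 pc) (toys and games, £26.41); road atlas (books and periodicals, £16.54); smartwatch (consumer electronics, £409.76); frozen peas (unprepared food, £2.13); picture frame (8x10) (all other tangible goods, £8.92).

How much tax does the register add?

Stainless water bottle £35.18: all other tangible goods → 7.5% + 1.5% county = 9% → £3.17
Building blocks set £96.09: toys and games → 10% + 0% county = 10% → £9.61
Bluetooth speaker £123.85: consumer electronics → 3.5% + 0.75% county = 4.25% → £5.26
Travel guide £23.73: books and periodicals → 9.5% + 2% county = 11.5% → £2.73
Graphic novel £15.70: books and periodicals → 9.5% + 2% county = 11.5% → £1.81
Jigsaw puzzle (1000 pc) £26.41: toys and games → 10% + 0% county = 10% → £2.64
Road atlas £16.54: books and periodicals → 9.5% + 2% county = 11.5% → £1.90
Smartwatch £409.76: consumer electronics → 3.5% + 0.75% county = 4.25% → £17.41
Frozen peas £2.13: unprepared food → 4% + 2% county = 6% → £0.13
Picture frame (8x10) £8.92: all other tangible goods → 7.5% + 1.5% county = 9% → £0.80
Total tax = £3.17 + £9.61 + £5.26 + £2.73 + £1.81 + £2.64 + £1.90 + £17.41 + £0.13 + £0.80 = £45.46

£45.46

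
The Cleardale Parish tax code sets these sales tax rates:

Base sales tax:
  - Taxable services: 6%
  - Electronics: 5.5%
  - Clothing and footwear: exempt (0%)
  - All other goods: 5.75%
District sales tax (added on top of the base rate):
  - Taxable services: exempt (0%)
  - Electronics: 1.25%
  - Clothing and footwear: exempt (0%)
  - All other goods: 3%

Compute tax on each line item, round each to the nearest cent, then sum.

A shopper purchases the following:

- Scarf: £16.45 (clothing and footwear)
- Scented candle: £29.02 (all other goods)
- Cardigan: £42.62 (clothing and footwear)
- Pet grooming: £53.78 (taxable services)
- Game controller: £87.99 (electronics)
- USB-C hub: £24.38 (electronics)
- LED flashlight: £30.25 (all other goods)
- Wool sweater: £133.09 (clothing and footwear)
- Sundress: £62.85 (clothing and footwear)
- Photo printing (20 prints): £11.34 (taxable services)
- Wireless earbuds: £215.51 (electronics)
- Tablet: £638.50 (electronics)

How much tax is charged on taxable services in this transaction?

Pet grooming £53.78: taxable services → 6% + 0% district = 6% → £3.23
Photo printing (20 prints) £11.34: taxable services → 6% + 0% district = 6% → £0.68
Tax on taxable services = £3.23 + £0.68 = £3.91

£3.91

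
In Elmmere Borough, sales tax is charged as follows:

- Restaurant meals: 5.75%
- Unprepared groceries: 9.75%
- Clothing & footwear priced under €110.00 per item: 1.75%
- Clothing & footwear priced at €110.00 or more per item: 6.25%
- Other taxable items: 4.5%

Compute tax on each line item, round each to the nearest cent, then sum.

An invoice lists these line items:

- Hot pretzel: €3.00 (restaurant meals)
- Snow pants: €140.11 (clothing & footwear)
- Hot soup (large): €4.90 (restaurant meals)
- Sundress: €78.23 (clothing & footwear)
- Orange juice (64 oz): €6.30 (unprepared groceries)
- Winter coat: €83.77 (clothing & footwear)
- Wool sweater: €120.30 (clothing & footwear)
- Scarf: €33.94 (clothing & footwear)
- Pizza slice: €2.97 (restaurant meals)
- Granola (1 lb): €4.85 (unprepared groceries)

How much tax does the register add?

Hot pretzel €3.00: restaurant meals → 5.75% → €0.17
Snow pants €140.11: clothing & footwear, €110.00 or more → 6.25% → €8.76
Hot soup (large) €4.90: restaurant meals → 5.75% → €0.28
Sundress €78.23: clothing & footwear, under €110.00 → 1.75% → €1.37
Orange juice (64 oz) €6.30: unprepared groceries → 9.75% → €0.61
Winter coat €83.77: clothing & footwear, under €110.00 → 1.75% → €1.47
Wool sweater €120.30: clothing & footwear, €110.00 or more → 6.25% → €7.52
Scarf €33.94: clothing & footwear, under €110.00 → 1.75% → €0.59
Pizza slice €2.97: restaurant meals → 5.75% → €0.17
Granola (1 lb) €4.85: unprepared groceries → 9.75% → €0.47
Total tax = €0.17 + €8.76 + €0.28 + €1.37 + €0.61 + €1.47 + €7.52 + €0.59 + €0.17 + €0.47 = €21.41

€21.41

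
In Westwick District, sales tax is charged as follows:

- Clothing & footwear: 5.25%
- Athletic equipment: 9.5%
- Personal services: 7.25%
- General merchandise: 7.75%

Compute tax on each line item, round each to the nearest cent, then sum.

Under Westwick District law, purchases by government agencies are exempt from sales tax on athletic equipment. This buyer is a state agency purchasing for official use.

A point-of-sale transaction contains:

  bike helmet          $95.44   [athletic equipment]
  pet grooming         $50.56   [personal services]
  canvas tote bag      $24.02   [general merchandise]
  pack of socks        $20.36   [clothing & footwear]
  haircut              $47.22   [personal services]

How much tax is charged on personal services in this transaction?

$7.09

Pet grooming $50.56: personal services → 7.25% → $3.67
Haircut $47.22: personal services → 7.25% → $3.42
Tax on personal services = $3.67 + $3.42 = $7.09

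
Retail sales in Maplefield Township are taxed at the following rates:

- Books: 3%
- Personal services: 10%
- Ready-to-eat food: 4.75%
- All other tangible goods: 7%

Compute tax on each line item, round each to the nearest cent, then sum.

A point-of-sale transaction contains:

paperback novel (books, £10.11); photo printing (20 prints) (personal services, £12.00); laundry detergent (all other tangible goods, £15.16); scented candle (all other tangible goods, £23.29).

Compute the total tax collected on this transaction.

£4.19

Paperback novel £10.11: books → 3% → £0.30
Photo printing (20 prints) £12.00: personal services → 10% → £1.20
Laundry detergent £15.16: all other tangible goods → 7% → £1.06
Scented candle £23.29: all other tangible goods → 7% → £1.63
Total tax = £0.30 + £1.20 + £1.06 + £1.63 = £4.19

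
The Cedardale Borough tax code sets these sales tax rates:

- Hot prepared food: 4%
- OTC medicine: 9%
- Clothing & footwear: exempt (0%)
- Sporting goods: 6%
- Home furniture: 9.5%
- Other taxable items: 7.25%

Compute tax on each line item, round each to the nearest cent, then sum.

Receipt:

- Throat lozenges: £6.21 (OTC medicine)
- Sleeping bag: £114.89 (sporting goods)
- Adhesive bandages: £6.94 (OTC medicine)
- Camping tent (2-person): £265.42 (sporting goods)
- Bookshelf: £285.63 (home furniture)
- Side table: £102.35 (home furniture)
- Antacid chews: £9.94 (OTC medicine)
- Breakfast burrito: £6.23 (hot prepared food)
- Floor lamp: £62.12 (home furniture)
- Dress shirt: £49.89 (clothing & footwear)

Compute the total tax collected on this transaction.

£67.89

Throat lozenges £6.21: OTC medicine → 9% → £0.56
Sleeping bag £114.89: sporting goods → 6% → £6.89
Adhesive bandages £6.94: OTC medicine → 9% → £0.62
Camping tent (2-person) £265.42: sporting goods → 6% → £15.93
Bookshelf £285.63: home furniture → 9.5% → £27.13
Side table £102.35: home furniture → 9.5% → £9.72
Antacid chews £9.94: OTC medicine → 9% → £0.89
Breakfast burrito £6.23: hot prepared food → 4% → £0.25
Floor lamp £62.12: home furniture → 9.5% → £5.90
Dress shirt £49.89: clothing & footwear → 0% → £0.00
Total tax = £0.56 + £6.89 + £0.62 + £15.93 + £27.13 + £9.72 + £0.89 + £0.25 + £5.90 = £67.89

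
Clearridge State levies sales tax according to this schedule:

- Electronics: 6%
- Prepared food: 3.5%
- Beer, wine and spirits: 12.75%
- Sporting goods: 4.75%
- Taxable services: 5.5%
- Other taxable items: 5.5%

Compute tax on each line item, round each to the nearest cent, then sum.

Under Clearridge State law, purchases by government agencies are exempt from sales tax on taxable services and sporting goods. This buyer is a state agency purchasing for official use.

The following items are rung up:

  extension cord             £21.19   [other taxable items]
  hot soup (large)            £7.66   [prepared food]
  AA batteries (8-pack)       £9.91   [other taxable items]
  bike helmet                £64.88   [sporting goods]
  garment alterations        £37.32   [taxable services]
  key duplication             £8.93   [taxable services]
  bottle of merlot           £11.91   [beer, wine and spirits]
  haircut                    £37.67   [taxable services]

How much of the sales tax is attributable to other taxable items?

£1.72

Extension cord £21.19: other taxable items → 5.5% → £1.17
AA batteries (8-pack) £9.91: other taxable items → 5.5% → £0.55
Tax on other taxable items = £1.17 + £0.55 = £1.72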